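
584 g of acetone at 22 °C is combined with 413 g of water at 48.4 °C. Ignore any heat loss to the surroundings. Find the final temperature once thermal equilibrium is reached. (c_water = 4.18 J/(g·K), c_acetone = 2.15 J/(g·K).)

T_f = Σ m_i c_i T_i / Σ m_i c_i:
T_f = (1726.3×48.4 + 1255.6×22) / (1726.3 + 1255.6)
    = 111178 / 2981.9 ≈ 37.28 °C

T_f ≈ 37.3 °C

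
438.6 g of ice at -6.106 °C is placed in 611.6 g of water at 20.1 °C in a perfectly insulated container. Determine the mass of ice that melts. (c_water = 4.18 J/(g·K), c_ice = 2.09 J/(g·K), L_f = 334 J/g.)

m_melted ≈ 137 g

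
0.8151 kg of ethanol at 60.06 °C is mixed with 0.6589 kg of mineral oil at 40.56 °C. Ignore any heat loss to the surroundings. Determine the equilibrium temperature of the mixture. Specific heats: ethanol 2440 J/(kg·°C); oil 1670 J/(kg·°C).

T_f ≈ 53.1 °C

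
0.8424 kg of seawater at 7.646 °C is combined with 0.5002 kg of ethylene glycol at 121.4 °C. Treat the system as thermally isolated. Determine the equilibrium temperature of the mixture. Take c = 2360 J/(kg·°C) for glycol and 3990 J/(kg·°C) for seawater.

T_f ≈ 37.2 °C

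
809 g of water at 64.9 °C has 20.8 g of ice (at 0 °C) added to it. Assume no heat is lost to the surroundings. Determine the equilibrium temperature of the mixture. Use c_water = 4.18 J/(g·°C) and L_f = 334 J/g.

T_f ≈ 61.3 °C

Sum of m c ΔT and latent-heat terms is zero:
fusion: m_ice L_f = 20.8×334 = 6947.2; meltwater 0→T: 20.8×4.18×T = 86.94 T; water: 3381.6(T − 64.9)
3468.6 T = 219467 − 6947.2 = 212520
T ≈ 61.27 °C (positive, so assuming full melt was valid).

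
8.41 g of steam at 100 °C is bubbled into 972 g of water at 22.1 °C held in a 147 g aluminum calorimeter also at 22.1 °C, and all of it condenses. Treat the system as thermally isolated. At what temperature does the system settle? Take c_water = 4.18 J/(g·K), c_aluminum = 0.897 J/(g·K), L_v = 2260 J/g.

T_f ≈ 27.2 °C

Conservation of energy gives ΣQ = 0:
condense steam: −8.41·2260 = −19007; condensed water 100 °C→T: 35.15(T − 100); water warms: 972·4.18·(T − 22.1) = 4063(T − 22.1); cup: 131.86(T − 22.1)
4230 T = 19007 + 3515.4 + 92705 = 115227
T ≈ 27.24 °C (< 100 °C, so full condensation is consistent).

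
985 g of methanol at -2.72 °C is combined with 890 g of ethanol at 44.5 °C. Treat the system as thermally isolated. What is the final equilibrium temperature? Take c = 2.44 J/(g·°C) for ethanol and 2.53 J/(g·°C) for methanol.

T_f = Σ m_i c_i T_i / Σ m_i c_i:
T_f = (2171.6·44.5 + 2492·(-2.72)) / (2171.6 + 2492)
    = 89858 / 4663.6 ≈ 19.27 °C

T_f ≈ 19.3 °C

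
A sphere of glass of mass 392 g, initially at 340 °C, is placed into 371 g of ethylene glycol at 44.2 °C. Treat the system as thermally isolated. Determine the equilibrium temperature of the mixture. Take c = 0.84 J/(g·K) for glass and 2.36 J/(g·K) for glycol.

T_f ≈ 125.0 °C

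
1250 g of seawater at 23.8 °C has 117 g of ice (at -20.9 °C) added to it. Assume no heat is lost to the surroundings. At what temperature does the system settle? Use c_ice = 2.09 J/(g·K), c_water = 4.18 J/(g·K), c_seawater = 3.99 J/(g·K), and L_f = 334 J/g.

T_f ≈ 13.6 °C

Taking heat into each body as positive, Σ m c ΔT = 0:
ice -20.9→0 °C: 117·2.09·20.9 = 5110.7
  melt ice: 117·334 = 39078
  warm the meltwater: 489.06 T
  seawater: 4987.5(T − 23.8)
5476.6 T = 118702 − 44189 = 74514
T ≈ 13.61 °C (positive, so assuming full melt was valid).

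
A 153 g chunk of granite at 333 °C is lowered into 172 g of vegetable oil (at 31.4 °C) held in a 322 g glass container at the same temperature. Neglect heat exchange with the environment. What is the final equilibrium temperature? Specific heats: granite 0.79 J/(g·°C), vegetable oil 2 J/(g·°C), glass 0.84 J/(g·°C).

T_f ≈ 81.0 °C

Taking heat into each body as positive, Σ m c ΔT = 0:
153·0.79·(T − 333) + 172·2·(T − 31.4) + 322·0.84·(T − 31.4) = 0
120.87(T − 333) + 344(T − 31.4) + 270.48(T − 31.4) = 0
735.35 T = 59544
T ≈ 80.97 °C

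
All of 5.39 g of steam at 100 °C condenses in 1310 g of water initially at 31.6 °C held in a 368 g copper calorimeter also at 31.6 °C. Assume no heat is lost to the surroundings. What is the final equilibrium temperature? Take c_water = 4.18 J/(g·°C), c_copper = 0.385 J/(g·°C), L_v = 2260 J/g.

T_f ≈ 34.0 °C

Heat gained plus heat lost sum to zero:
latent heat released on condensation: 5.39·2260 = 12181; condensate cools 100→T: 5.39·4.18·(T − 100) = 22.53(T − 100); original water: 5475.8(T − 31.6); copper cup: 368·0.385·(T − 31.6) = 141.68(T − 31.6)
5640 T = 12181 + 2253 + 177512 = 191947
T ≈ 34.03 °C, under the boiling point, so the assumption holds.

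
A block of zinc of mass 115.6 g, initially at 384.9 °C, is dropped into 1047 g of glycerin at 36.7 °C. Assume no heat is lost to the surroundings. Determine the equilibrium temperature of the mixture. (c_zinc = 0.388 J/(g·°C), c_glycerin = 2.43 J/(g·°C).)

Setting the total heat transfer to zero:
115.6×0.388×(T − 384.9) + 1047×2.43×(T − 36.7) = 0
2589.1 T = 110636
T ≈ 42.73 °C

T_f ≈ 42.7 °C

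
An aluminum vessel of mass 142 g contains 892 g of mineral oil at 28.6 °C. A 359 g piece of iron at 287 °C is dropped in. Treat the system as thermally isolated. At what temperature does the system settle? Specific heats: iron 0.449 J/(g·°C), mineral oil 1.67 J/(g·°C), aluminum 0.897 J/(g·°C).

T_f ≈ 52.0 °C

Net heat exchanged in the isolated system is zero:
359·0.449·(T − 287) + 892·1.67·(T − 28.6) + 142·0.897·(T − 28.6) = 0
161.19(T − 287) + 1489.6(T − 28.6) + 127.37(T − 28.6) = 0
1778.2 T = 92508
T ≈ 52.02 °C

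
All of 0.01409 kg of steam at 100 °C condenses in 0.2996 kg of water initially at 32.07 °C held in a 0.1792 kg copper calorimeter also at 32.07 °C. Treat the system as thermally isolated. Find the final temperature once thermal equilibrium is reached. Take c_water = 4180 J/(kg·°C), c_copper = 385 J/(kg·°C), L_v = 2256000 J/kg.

Energy conservation, ΣQ = 0:
latent heat released on condensation: 0.01409×2256000 = 31787; condensed water 100 °C→T: 58.9(T − 100); original water: 1252.3(T − 32.07); cup: 68.99(T − 32.07)
1380.2 T = 31787 + 5889.6 + 42375 = 80051
T ≈ 58.00 °C, under the boiling point, so the assumption holds.

T_f ≈ 58.0 °C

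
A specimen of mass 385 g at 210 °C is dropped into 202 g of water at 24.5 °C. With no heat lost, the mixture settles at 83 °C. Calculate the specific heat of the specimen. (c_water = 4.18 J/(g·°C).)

Heat gained plus heat lost sum to zero:
385×c×(83 − 210) + 202×4.18×(83 − 24.5) = 0
-48895 c = -49395
c = -49395/-48895 ≈ 1.01 J/(g·°C)

c ≈ 1.01 J/(g·°C)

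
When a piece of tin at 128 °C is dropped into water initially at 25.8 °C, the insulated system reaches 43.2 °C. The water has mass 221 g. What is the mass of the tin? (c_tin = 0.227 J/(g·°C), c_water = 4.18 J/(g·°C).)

Heat lost by the tin = heat gained by the water:
m×0.227×(128 − 43.2) = 221×4.18×(43.2 − 25.8)
19.25 m = 16074  ⇒  m ≈ 835 g

m ≈ 835 g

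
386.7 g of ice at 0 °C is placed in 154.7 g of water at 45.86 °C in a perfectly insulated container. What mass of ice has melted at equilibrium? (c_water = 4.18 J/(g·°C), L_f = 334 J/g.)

m_melted ≈ 88.8 g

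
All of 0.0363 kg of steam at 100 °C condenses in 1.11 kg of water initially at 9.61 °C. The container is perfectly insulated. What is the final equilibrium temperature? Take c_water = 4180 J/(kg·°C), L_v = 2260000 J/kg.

T_f ≈ 29.6 °C

Setting the total heat transfer to zero:
latent heat released on condensation: 0.0363·2260000 = 82038
  condensed water 100 °C→T: 151.73(T − 100)
  original water: 4639.8(T − 9.61)
4791.5 T = 82038 + 15173 + 44588 = 141800
T ≈ 29.59 °C (< 100 °C, so full condensation is consistent).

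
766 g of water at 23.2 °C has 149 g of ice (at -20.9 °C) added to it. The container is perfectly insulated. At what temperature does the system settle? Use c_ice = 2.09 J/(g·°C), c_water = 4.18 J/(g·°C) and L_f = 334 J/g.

T_f ≈ 4.7 °C

Taking heat into each body as positive, Σ m c ΔT = 0:
warm ice to 0 °C: 149·2.09·(0 − (-20.9)) = 6508.5; melt ice: 149·334 = 49766; warm the meltwater: 622.82 T; water cools: 766·4.18·(T − 23.2) = 3201.9(T − 23.2)
3824.7 T = 74284 − 56274 = 18009
T ≈ 4.71 °C (positive, so assuming full melt was valid).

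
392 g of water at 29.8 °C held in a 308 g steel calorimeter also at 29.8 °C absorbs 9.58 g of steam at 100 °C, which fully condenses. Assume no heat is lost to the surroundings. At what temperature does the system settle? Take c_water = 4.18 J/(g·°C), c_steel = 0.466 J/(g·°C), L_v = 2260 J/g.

Conservation of energy gives ΣQ = 0:
steam→water at 100 °C releases m L_v = 9.58×2260 = 21651
  condensate cools 100→T: 9.58×4.18×(T − 100) = 40.04(T − 100)
  water warms: 392×4.18×(T − 29.8) = 1638.6(T − 29.8)
  cup: 143.53(T − 29.8)
1822.1 T = 21651 + 4004.4 + 53106 = 78761
T ≈ 43.22 °C (< 100 °C, so full condensation is consistent).

T_f ≈ 43.2 °C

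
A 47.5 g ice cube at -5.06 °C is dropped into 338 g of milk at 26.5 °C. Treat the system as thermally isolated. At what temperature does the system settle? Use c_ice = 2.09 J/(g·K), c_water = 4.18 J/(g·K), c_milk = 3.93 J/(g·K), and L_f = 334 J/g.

Setting the total heat transfer to zero:
warm ice to 0 °C: 47.5×2.09×(0 − (-5.06)) = 502.33
  melt ice: 47.5×334 = 15865
  meltwater 0→T: 47.5×4.18×T = 198.55 T
  milk cools: 338×3.93×(T − 26.5) = 1328.3(T − 26.5)
1526.9 T = 35201 − 16367 = 18834
T ≈ 12.33 °C. Since T > 0 °C, the all-ice-melts assumption holds.

T_f ≈ 12.3 °C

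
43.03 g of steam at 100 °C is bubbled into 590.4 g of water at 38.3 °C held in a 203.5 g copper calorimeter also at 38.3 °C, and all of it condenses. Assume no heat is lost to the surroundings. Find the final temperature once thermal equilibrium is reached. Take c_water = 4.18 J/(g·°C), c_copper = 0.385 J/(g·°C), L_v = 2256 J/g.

T_f ≈ 78.0 °C

Energy balance with sensible and latent terms:
condense steam: −43.03·2256 = −97076; condensate cools 100→T: 43.03·4.18·(T − 100) = 179.87(T − 100); water warms: 590.4·4.18·(T − 38.3) = 2467.9(T − 38.3); cup: 78.35(T − 38.3)
2726.1 T = 97076 + 17987 + 97520 = 212582
T ≈ 77.98 °C — below 100 °C, confirming all the steam condensed.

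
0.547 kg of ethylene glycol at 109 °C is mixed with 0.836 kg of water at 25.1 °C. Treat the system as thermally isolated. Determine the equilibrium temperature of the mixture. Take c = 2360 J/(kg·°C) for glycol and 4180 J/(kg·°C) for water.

T_f ≈ 47.7 °C

Net heat exchanged in the isolated system is zero:
0.547*2360*(T − 109) + 0.836*4180*(T − 25.1) = 0
1290.9(T − 109) + 3494.5(T − 25.1) = 0
4785.4 T = 228422
T = 228422 / 4785.4 = 47.7 °C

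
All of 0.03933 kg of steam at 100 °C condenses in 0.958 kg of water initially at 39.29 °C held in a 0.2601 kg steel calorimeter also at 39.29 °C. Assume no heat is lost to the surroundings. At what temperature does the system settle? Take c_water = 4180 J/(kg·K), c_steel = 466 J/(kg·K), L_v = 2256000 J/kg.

T_f ≈ 62.3 °C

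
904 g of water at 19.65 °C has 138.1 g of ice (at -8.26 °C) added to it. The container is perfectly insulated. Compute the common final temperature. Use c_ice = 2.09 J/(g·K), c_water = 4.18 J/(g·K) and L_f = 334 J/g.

Setting the total heat transfer to zero:
warm ice to 0 °C: 138.1×2.09×(0 − (-8.26)) = 2384.1
  latent heat to melt: 138.1×334 = 46125
  meltwater 0→T: 138.1×4.18×T = 577.26 T
  water: 3778.7(T − 19.65)
4356 T = 74252 − 48509 = 25742
T ≈ 5.91 °C (positive, so assuming full melt was valid).

T_f ≈ 5.9 °C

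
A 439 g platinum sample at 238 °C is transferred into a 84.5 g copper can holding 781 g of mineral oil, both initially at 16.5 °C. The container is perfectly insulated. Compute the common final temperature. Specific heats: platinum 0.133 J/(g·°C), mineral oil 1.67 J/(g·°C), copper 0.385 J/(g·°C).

T_f ≈ 25.8 °C

Net heat exchanged in the isolated system is zero:
439·0.133·(T − 238) + 781·1.67·(T − 16.5) + 84.5·0.385·(T − 16.5) = 0
1395.2 T = 35953
T ≈ 25.77 °C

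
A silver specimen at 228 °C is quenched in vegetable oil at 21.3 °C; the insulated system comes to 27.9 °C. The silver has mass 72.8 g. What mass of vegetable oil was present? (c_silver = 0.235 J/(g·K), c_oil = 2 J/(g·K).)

m ≈ 259 g

Net heat exchanged in the isolated system is zero:
72.8×0.235×(27.9 − 228) + m×2×(27.9 − 21.3) = 0
13.2 m = 3423.3
m = 3423.3/13.2 ≈ 259.3 g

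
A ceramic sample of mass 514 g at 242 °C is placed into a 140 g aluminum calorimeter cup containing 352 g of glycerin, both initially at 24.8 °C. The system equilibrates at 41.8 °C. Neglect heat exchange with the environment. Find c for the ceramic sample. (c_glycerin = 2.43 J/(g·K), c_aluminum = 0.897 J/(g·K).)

c ≈ 0.162 J/(g·K)

Energy conservation, ΣQ = 0:
514×c×(41.8 − 242) + 352×2.43×(41.8 − 24.8) + 140×0.897×(41.8 − 24.8) = 0
-102903 c = -16676
c = -16676/-102903 ≈ 0.1621 J/(g·K)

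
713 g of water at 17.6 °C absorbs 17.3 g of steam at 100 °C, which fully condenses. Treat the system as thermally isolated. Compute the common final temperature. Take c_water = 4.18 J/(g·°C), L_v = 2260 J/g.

Net heat exchanged in the isolated system is zero:
latent heat released on condensation: 17.3·2260 = 39098
  condensate cools 100→T: 17.3·4.18·(T − 100) = 72.31(T − 100)
  water warms: 713·4.18·(T − 17.6) = 2980.3(T − 17.6)
3052.7 T = 39098 + 7231.4 + 52454 = 98783
T ≈ 32.36 °C (< 100 °C, so full condensation is consistent).

T_f ≈ 32.4 °C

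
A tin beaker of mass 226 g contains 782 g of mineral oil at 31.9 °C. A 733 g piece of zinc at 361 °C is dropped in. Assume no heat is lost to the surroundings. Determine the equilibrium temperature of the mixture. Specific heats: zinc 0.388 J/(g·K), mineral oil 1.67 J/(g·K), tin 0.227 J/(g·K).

Conservation of energy gives ΣQ = 0:
733×0.388×(T − 361) + 782×1.67×(T − 31.9) + 226×0.227×(T − 31.9) = 0
284.4(T − 361) + 1305.9(T − 31.9) + 51.3(T − 31.9) = 0
1641.6 T = 145966
T ≈ 88.91 °C

T_f ≈ 88.9 °C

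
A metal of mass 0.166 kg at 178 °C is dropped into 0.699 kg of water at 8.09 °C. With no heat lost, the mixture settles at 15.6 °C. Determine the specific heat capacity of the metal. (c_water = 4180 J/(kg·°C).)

Conservation of energy gives ΣQ = 0:
0.166×c×(15.6 − 178) + 0.699×4180×(15.6 − 8.09) = 0
-26.96 c = -21943
c = -21943/-26.96 ≈ 814 J/(kg·°C)

c ≈ 814 J/(kg·°C)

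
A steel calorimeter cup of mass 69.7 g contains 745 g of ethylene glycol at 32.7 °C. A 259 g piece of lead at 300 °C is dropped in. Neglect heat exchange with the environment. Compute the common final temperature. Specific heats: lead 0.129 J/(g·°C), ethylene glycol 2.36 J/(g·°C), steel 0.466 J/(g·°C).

With ΣQ=0 the equilibrium temperature is the m·c-weighted mean:
T_f = (33.41×300 + 1758.2×32.7 + 32.48×32.7) / (33.41 + 1758.2 + 32.48)
    = 68579 / 1824.1 ≈ 37.60 °C

T_f ≈ 37.6 °C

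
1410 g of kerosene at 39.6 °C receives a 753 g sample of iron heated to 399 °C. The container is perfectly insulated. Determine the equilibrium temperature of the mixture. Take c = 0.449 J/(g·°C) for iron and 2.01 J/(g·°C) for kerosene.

T_f ≈ 77.9 °C

|Q_iron| = |Q_kerosene|:
753×0.449×(399 − T) = 1410×2.01×(T − 39.6)
338.1(399 − T) = 2834.1(T − 39.6)
3172.2 T = 247131  ⇒  T ≈ 77.91 °C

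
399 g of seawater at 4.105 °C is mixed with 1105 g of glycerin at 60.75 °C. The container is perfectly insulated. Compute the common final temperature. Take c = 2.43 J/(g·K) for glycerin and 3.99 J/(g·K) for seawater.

T_f ≈ 39.7 °C

Net heat exchanged in the isolated system is zero:
1105·2.43·(T − 60.75) + 399·3.99·(T − 4.105) = 0
(2685.2 + 1592) T = 2685.2·60.75 + 1592·4.105
T ≈ 39.67 °C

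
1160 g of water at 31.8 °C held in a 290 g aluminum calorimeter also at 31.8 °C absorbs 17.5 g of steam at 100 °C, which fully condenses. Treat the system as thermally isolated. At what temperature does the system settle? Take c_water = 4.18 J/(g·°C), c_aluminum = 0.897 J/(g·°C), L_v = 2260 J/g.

Heat gained plus heat lost sum to zero:
steam→water at 100 °C releases m L_v = 17.5·2260 = 39550
  condensate cools 100→T: 17.5·4.18·(T − 100) = 73.15(T − 100)
  water warms: 1160·4.18·(T − 31.8) = 4848.8(T − 31.8)
  aluminum cup: 290·0.897·(T − 31.8) = 260.13(T − 31.8)
5182.1 T = 39550 + 7315 + 162464 = 209329
T ≈ 40.39 °C (< 100 °C, so full condensation is consistent).

T_f ≈ 40.4 °C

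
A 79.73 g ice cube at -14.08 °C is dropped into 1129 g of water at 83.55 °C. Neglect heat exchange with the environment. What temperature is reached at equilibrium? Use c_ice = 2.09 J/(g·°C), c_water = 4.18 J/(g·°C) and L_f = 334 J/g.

T_f ≈ 72.3 °C

Net heat exchanged in the isolated system is zero:
warm ice to 0 °C: 79.73·2.09·(0 − (-14.08)) = 2346.2
  melt ice: 79.73·334 = 26630
  warm the meltwater: 333.27 T
  water: 4719.2(T − 83.55)
5052.5 T = 394291 − 28976 = 365315
T ≈ 72.30 °C (positive, so assuming full melt was valid).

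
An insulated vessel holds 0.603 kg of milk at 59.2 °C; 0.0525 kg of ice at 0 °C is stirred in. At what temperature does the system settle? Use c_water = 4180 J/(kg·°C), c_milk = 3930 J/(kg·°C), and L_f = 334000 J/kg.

Setting the total heat transfer to zero:
melt ice: 0.0525×334000 = 17535; warm the meltwater: 219.45 T; milk: 2369.8(T − 59.2)
2589.2 T = 140292 − 17535 = 122757
T ≈ 47.41 °C — above 0 °C, consistent with complete melting.

T_f ≈ 47.4 °C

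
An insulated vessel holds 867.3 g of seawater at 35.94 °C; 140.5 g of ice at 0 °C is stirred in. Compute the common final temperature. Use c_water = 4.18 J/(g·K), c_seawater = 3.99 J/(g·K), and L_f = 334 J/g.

Energy conservation, ΣQ = 0:
fusion: m_ice L_f = 140.5×334 = 46927
  warm the meltwater: 587.29 T
  seawater: 3460.5(T − 35.94)
4047.8 T = 124371 − 46927 = 77444
T ≈ 19.13 °C (positive, so assuming full melt was valid).

T_f ≈ 19.1 °C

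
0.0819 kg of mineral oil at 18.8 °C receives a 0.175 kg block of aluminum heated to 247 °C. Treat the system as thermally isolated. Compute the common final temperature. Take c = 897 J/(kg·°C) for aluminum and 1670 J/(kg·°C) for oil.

Heat lost by the aluminum equals heat gained by the oil:
0.175*897*(247 − T) = 0.0819*1670*(T − 18.8)
156.97(247 − T) = 136.77(T − 18.8)
293.75 T = 41344  ⇒  T ≈ 140.75 °C

T_f ≈ 140.7 °C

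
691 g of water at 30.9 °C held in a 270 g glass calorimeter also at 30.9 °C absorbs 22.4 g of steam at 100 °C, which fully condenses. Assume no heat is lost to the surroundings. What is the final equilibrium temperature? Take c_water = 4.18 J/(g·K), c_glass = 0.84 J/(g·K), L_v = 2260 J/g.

T_f ≈ 48.7 °C

Conservation of energy gives ΣQ = 0:
latent heat released on condensation: 22.4·2260 = 50624
  condensate cools 100→T: 22.4·4.18·(T − 100) = 93.63(T − 100)
  water warms: 691·4.18·(T − 30.9) = 2888.4(T − 30.9)
  glass cup: 270·0.84·(T − 30.9) = 226.8(T − 30.9)
3208.8 T = 50624 + 9363.2 + 96259 = 156246
T ≈ 48.69 °C — below 100 °C, confirming all the steam condensed.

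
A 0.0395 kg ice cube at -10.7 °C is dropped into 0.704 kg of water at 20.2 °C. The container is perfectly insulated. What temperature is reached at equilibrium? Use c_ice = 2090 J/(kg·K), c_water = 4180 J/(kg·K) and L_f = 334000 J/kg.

Taking heat into each body as positive, Σ m c ΔT = 0:
warm ice to 0 °C: 0.0395×2090×(0 − (-10.7)) = 883.34; fusion: m_ice L_f = 0.0395×334000 = 13193; warm the meltwater: 165.11 T; water: 2942.7(T − 20.2)
3107.8 T = 59443 − 14076 = 45367
T ≈ 14.60 °C — above 0 °C, consistent with complete melting.

T_f ≈ 14.6 °C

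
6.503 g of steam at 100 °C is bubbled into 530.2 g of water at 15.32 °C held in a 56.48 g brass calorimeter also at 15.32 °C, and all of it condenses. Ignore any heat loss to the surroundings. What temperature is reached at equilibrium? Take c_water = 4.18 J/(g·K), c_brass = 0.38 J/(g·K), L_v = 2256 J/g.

T_f ≈ 22.8 °C

Setting the total heat transfer to zero:
steam→water at 100 °C releases m L_v = 6.503·2256 = 14671; condensate cools 100→T: 6.503·4.18·(T − 100) = 27.18(T − 100); original water: 2216.2(T − 15.32); cup: 21.46(T − 15.32)
2264.9 T = 14671 + 2718.3 + 34282 = 51671
T ≈ 22.81 °C — below 100 °C, confirming all the steam condensed.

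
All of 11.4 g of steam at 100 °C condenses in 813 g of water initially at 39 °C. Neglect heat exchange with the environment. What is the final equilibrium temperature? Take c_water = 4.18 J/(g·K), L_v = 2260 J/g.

T_f ≈ 47.3 °C

Sum of m c ΔT and latent-heat terms is zero:
steam→water at 100 °C releases m L_v = 11.4·2260 = 25764
  condensate cools 100→T: 11.4·4.18·(T − 100) = 47.65(T − 100)
  original water: 3398.3(T − 39)
3446 T = 25764 + 4765.2 + 132535 = 163064
T ≈ 47.32 °C, under the boiling point, so the assumption holds.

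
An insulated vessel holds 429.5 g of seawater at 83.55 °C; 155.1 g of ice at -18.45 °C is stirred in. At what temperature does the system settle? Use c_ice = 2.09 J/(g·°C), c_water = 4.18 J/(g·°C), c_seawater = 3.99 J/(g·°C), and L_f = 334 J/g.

T_f ≈ 36.2 °C

Energy balance with sensible and latent terms:
warm ice to 0 °C: 155.1·2.09·(0 − (-18.45)) = 5980.7
  latent heat to melt: 155.1·334 = 51803
  warm the meltwater: 648.32 T
  seawater cools: 429.5·3.99·(T − 83.55) = 1713.7(T − 83.55)
2362 T = 143180 − 57784 = 85396
T ≈ 36.15 °C — above 0 °C, consistent with complete melting.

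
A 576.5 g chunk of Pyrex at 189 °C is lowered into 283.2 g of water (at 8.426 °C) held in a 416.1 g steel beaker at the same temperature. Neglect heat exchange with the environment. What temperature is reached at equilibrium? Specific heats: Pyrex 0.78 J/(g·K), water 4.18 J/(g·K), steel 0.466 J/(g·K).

T_f ≈ 52.9 °C

Taking heat into each body as positive, Σ m c ΔT = 0:
576.5·0.78·(T − 189) + 283.2·4.18·(T − 8.426) + 416.1·0.466·(T − 8.426) = 0
449.67(T − 189) + 1183.8(T − 8.426) + 193.9(T − 8.426) = 0
(449.67 + 1183.8 + 193.9) T = 449.67·189 + 1183.8·8.426 + 193.9·8.426
T = 96596/1827.3 ≈ 52.86 °C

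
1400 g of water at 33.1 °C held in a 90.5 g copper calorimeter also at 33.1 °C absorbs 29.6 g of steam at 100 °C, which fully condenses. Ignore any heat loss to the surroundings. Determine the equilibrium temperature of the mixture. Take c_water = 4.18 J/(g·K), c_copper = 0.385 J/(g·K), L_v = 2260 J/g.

T_f ≈ 45.6 °C

Heat gained plus heat lost sum to zero:
steam→water at 100 °C releases m L_v = 29.6×2260 = 66896
  condensate cools 100→T: 29.6×4.18×(T − 100) = 123.73(T − 100)
  water warms: 1400×4.18×(T − 33.1) = 5852(T − 33.1)
  copper cup: 90.5×0.385×(T − 33.1) = 34.84(T − 33.1)
6010.6 T = 66896 + 12373 + 194854 = 274123
T ≈ 45.61 °C — below 100 °C, confirming all the steam condensed.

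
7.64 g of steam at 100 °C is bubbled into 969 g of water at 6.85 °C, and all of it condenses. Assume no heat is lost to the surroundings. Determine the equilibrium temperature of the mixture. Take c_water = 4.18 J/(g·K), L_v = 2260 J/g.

Heat gained plus heat lost sum to zero:
condense steam: −7.64·2260 = −17266
  condensed water 100 °C→T: 31.94(T − 100)
  water warms: 969·4.18·(T − 6.85) = 4050.4(T − 6.85)
4082.4 T = 17266 + 3193.5 + 27745 = 48205
T ≈ 11.81 °C, under the boiling point, so the assumption holds.

T_f ≈ 11.8 °C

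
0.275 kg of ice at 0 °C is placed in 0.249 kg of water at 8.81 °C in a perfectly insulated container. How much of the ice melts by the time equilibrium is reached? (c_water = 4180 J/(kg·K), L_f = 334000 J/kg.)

Cooling the water to 0 °C releases 0.249×4180×8.81 = 9169.6 J.
To melt every bit of ice: 0.275×334000 = 91850 J.
9169.6 J < 91850 J, so only part of the ice melts and the system sits at 0 °C.
Mass melted = 9169.6/334000 ≈ 0.02745 kg.

m_melted ≈ 0.0275 kg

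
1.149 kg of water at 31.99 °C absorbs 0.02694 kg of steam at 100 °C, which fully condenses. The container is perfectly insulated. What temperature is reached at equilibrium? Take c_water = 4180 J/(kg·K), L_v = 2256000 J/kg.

Sum of m c ΔT and latent-heat terms is zero:
latent heat released on condensation: 0.02694×2256000 = 60777
  condensed water 100 °C→T: 112.61(T − 100)
  original water: 4802.8(T − 31.99)
4915.4 T = 60777 + 11261 + 153642 = 225680
T ≈ 45.91 °C (< 100 °C, so full condensation is consistent).

T_f ≈ 45.9 °C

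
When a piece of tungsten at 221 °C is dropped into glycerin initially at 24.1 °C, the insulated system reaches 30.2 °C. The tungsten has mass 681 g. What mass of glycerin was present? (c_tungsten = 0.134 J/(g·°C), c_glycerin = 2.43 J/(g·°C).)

Heat lost by the tungsten = heat gained by the glycerin:
681·0.134·(221 − 30.2) = m·2.43·(30.2 − 24.1)
14.82 m = 17411  ⇒  m ≈ 1175 g

m ≈ 1170 g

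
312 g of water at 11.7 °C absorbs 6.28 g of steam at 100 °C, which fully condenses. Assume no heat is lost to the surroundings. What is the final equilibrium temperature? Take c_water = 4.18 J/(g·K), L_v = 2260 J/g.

T_f ≈ 24.1 °C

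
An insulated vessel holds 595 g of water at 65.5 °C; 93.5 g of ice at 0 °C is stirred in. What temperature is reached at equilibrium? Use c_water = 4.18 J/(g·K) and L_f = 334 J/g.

T_f ≈ 45.8 °C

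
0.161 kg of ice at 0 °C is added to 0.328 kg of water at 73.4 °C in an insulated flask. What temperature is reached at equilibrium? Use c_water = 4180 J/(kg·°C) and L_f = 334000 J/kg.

T_f ≈ 22.9 °C

Setting the total heat transfer to zero:
fusion: m_ice L_f = 0.161×334000 = 53774
  meltwater 0→T: 0.161×4180×T = 672.98 T
  water: 1371(T − 73.4)
2044 T = 100634 − 53774 = 46860
T ≈ 22.93 °C (positive, so assuming full melt was valid).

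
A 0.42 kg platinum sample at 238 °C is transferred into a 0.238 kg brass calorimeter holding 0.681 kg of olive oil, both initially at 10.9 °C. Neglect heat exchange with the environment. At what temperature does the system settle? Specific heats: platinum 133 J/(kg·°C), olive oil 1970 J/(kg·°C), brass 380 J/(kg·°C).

Setting the total heat transfer to zero:
0.42*133*(T − 238) + 0.681*1970*(T − 10.9) + 0.238*380*(T − 10.9) = 0
(55.86 + 1341.6 + 90.44) T = 55.86*238 + 1341.6*10.9 + 90.44*10.9
T = 28904 / 1487.9 = 19.4 °C

T_f ≈ 19.4 °C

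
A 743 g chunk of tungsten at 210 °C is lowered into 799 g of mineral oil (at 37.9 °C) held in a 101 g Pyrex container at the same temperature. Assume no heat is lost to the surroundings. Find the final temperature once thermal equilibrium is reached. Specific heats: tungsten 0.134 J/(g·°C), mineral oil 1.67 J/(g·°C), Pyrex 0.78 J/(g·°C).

Taking heat into each body as positive, Σ m c ΔT = 0:
743×0.134×(T − 210) + 799×1.67×(T − 37.9) + 101×0.78×(T − 37.9) = 0
99.56(T − 210) + 1334.3(T − 37.9) + 78.78(T − 37.9) = 0
1512.7 T = 74465
T = 74465 / 1512.7 = 49.2 °C

T_f ≈ 49.2 °C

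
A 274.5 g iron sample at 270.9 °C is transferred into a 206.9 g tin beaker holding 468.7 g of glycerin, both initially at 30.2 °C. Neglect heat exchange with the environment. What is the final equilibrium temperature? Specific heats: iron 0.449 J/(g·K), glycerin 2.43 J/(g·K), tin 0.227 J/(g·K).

T_f ≈ 52.9 °C

Taking heat into each body as positive, Σ m c ΔT = 0:
274.5×0.449×(T − 270.9) + 468.7×2.43×(T − 30.2) + 206.9×0.227×(T − 30.2) = 0
123.25(T − 270.9) + 1138.9(T − 30.2) + 46.97(T − 30.2) = 0
(123.25 + 1138.9 + 46.97) T = 123.25×270.9 + 1138.9×30.2 + 46.97×30.2
T = 69203/1309.2 ≈ 52.86 °C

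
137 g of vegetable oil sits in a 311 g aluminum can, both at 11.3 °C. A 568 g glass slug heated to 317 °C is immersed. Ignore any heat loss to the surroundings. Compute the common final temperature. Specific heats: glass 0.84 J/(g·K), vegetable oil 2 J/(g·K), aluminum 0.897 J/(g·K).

Heat gained plus heat lost sum to zero:
568*0.84*(T − 317) + 137*2*(T − 11.3) + 311*0.897*(T − 11.3) = 0
477.12(T − 317) + 274(T − 11.3) + 278.97(T − 11.3) = 0
(477.12 + 274 + 278.97) T = 477.12*317 + 274*11.3 + 278.97*11.3
T = 157496/1030.1 ≈ 152.90 °C

T_f ≈ 152.9 °C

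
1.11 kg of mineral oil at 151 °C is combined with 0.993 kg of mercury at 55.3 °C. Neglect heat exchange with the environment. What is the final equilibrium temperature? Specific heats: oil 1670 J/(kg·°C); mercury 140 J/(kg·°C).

T_f ≈ 144.3 °C

Net heat exchanged in the isolated system is zero:
1.11·1670·(T − 151) + 0.993·140·(T − 55.3) = 0
1853.7(T − 151) + 139.02(T − 55.3) = 0
(1853.7 + 139.02) T = 1853.7·151 + 139.02·55.3
T = 287597/1992.7 ≈ 144.32 °C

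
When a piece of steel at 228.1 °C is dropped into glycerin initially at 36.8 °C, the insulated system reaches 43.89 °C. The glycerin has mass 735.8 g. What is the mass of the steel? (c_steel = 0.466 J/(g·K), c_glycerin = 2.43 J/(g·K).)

m ≈ 148 g

|Q_steel| = |Q_glycerin|:
m·0.466·(228.1 − 43.89) = 735.8·2.43·(43.89 − 36.8)
85.84 m = 12677  ⇒  m ≈ 147.7 g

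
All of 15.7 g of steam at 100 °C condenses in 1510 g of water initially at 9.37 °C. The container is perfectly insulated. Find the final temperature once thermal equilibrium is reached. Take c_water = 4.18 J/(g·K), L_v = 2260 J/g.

Net heat exchanged in the isolated system is zero:
latent heat released on condensation: 15.7·2260 = 35482
  condensate cools 100→T: 15.7·4.18·(T − 100) = 65.63(T − 100)
  water warms: 1510·4.18·(T − 9.37) = 6311.8(T − 9.37)
6377.4 T = 35482 + 6562.6 + 59142 = 101186
T ≈ 15.87 °C, under the boiling point, so the assumption holds.

T_f ≈ 15.9 °C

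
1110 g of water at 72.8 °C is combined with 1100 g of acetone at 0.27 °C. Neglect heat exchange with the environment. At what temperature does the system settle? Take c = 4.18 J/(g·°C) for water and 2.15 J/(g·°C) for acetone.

T_f ≈ 48.3 °C

Conservation of energy gives ΣQ = 0:
1110*4.18*(T − 72.8) + 1100*2.15*(T − 0.27) = 0
(4639.8 + 2365) T = 4639.8*72.8 + 2365*0.27
T ≈ 48.31 °C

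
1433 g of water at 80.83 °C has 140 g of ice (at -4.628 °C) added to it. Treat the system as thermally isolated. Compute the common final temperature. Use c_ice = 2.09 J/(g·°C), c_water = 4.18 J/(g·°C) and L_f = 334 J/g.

Energy balance with sensible and latent terms:
ice -4.628→0 °C: 140×2.09×4.628 = 1354.2
  fusion: m_ice L_f = 140×334 = 46760
  meltwater 0→T: 140×4.18×T = 585.2 T
  water: 5989.9(T − 80.83)
6575.1 T = 484167 − 48114 = 436053
T ≈ 66.32 °C — above 0 °C, consistent with complete melting.

T_f ≈ 66.3 °C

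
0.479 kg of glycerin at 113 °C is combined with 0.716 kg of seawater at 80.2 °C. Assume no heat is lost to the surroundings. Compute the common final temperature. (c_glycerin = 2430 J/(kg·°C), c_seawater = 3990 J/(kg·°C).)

T_f ≈ 89.7 °C

Energy conservation, ΣQ = 0:
0.479×2430×(T − 113) + 0.716×3990×(T − 80.2) = 0
1164(T − 113) + 2856.8(T − 80.2) = 0
4020.8 T = 360647
T = 360647/4020.8 ≈ 89.70 °C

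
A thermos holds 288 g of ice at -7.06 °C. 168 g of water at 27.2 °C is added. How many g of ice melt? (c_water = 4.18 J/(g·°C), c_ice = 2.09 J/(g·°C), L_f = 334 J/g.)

Heat available from the water dropping to 0 °C: 168×4.18×27.2 = 19101 J.
Of that, 288×2.09×7.06 = 4249.6 J goes to bring the ice to 0 °C, leaving 14851 J.
To melt every bit of ice: 288×334 = 96192 J.
14851 J < 96192 J, so only part of the ice melts and the system sits at 0 °C.
m_melt = 14851 / L_f = 44.47 g.

m_melted ≈ 44.5 g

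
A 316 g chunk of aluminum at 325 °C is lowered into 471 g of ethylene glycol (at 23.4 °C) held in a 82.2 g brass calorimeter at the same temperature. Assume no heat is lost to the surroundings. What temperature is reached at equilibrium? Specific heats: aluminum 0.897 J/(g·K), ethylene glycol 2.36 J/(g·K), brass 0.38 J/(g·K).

Taking heat into each body as positive, Σ m c ΔT = 0:
316*0.897*(T − 325) + 471*2.36*(T − 23.4) + 82.2*0.38*(T − 23.4) = 0
283.45(T − 325) + 1111.6(T − 23.4) + 31.24(T − 23.4) = 0
1426.2 T = 118863
T = 118863/1426.2 ≈ 83.34 °C

T_f ≈ 83.3 °C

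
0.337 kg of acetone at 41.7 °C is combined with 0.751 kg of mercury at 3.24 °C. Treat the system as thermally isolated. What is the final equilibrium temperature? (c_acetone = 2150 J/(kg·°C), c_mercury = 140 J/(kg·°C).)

T_f ≈ 36.8 °C

Taking heat into each body as positive, Σ m c ΔT = 0:
0.337×2150×(T − 41.7) + 0.751×140×(T − 3.24) = 0
829.69 T = 30554
T = 30554 / 829.69 = 36.8 °C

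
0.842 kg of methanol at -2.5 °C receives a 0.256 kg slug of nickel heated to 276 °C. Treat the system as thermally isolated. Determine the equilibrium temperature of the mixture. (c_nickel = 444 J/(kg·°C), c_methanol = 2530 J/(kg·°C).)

T_f ≈ 11.6 °C

Let T be the final temperature. ΣQ_i = 0:
0.256·444·(T − 276) + 0.842·2530·(T − (-2.5)) = 0
113.66(T − 276) + 2130.3(T − (-2.5)) = 0
(113.66 + 2130.3) T = 113.66·276 + 2130.3·(-2.5)
T = 26046/2243.9 ≈ 11.61 °C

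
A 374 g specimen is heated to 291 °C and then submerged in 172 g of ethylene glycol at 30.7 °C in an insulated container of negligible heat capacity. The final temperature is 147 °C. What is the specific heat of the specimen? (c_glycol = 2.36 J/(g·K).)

c ≈ 0.877 J/(g·K)

Heat lost by the specimen = heat gained by the glycol:
374×c×(291 − 147) = 172×2.36×(147 − 30.7)
53856 c = 47208  ⇒  c ≈ 0.8766 J/(g·K)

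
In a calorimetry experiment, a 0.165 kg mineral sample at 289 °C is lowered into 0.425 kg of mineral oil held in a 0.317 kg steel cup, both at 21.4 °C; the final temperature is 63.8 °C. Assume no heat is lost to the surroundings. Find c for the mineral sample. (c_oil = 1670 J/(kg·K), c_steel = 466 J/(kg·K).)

c ≈ 978 J/(kg·K)

Net heat exchanged in the isolated system is zero:
0.165×c×(63.8 − 289) + 0.425×1670×(63.8 − 21.4) + 0.317×466×(63.8 − 21.4) = 0
-37.16 c = -36357
c = -36357/-37.16 ≈ 978.4 J/(kg·K)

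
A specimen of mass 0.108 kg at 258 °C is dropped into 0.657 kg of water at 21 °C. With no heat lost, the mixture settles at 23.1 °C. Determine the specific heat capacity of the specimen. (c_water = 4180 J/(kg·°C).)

c ≈ 227 J/(kg·°C)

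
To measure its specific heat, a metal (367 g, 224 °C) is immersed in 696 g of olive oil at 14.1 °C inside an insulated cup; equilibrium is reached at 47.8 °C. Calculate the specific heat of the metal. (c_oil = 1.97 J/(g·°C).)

Heat lost by the metal = heat gained by the oil:
367·c·(224 − 47.8) = 696·1.97·(47.8 − 14.1)
64665 c = 46207  ⇒  c ≈ 0.7146 J/(g·°C)

c ≈ 0.715 J/(g·°C)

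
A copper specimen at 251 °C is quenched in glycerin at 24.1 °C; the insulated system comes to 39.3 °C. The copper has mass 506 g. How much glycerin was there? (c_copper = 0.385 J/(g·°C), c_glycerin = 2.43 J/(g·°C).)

Let T be the final temperature. ΣQ_i = 0:
506×0.385×(39.3 − 251) + m×2.43×(39.3 − 24.1) = 0
36.94 m = 41241
m = 41241/36.94 ≈ 1117 g

m ≈ 1120 g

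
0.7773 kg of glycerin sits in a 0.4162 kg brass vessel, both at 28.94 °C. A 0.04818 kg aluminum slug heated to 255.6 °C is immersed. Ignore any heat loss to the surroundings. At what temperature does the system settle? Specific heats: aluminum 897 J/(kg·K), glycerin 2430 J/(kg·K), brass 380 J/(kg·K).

T_f ≈ 33.6 °C

Net heat exchanged in the isolated system is zero:
0.04818·897·(T − 255.6) + 0.7773·2430·(T − 28.94) + 0.4162·380·(T − 28.94) = 0
(43.22 + 1888.8 + 158.16) T = 43.22·255.6 + 1888.8·28.94 + 158.16·28.94
T ≈ 33.63 °C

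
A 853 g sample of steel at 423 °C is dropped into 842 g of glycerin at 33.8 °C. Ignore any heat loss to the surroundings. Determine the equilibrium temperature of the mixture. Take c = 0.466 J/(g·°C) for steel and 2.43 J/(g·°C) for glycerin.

T_f ≈ 97.1 °C

T_f is the heat-capacity-weighted average of the initial temperatures:
T_f = (397.5·423 + 2046.1·33.8) / (397.5 + 2046.1)
    = 237298 / 2443.6 ≈ 97.11 °C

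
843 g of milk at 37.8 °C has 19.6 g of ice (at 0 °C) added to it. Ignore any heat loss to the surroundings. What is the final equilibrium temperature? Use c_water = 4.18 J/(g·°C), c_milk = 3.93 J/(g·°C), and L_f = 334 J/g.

T_f ≈ 35.0 °C

Energy conservation, ΣQ = 0:
latent heat to melt: 19.6·334 = 6546.4; warm the meltwater: 81.93 T; milk cools: 843·3.93·(T − 37.8) = 3313(T − 37.8)
3394.9 T = 125231 − 6546.4 = 118685
T ≈ 34.96 °C. Since T > 0 °C, the all-ice-melts assumption holds.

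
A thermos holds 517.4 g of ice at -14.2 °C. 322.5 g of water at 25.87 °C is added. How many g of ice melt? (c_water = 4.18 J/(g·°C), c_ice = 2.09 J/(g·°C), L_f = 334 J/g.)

Water can give up m c ΔT = 322.5·4.18·25.87 = 34874 J before reaching 0 °C.
Of that, 517.4·2.09·14.2 = 15355 J goes to bring the ice to 0 °C, leaving 19519 J.
To melt every bit of ice: 517.4·334 = 172812 J.
That's not enough to melt it all — equilibrium is at 0 °C with ice remaining.
m_melted·334 = 19519  ⇒  m_melted ≈ 58.44 g.

m_melted ≈ 58.4 g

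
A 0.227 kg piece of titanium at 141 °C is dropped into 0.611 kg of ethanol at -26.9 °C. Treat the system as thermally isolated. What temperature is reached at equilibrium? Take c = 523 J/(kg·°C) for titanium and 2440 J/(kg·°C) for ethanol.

T_f ≈ -14.5 °C

Set heat shed by the hot body equal to heat absorbed by the cold body:
0.227*523*(141 − T) = 0.611*2440*(T − (-26.9))
118.72(141 − T) = 1490.8(T − (-26.9))
1609.6 T = -23364  ⇒  T ≈ -14.52 °C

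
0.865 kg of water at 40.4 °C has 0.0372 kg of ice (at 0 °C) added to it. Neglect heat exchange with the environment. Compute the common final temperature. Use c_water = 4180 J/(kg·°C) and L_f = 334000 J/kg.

T_f ≈ 35.4 °C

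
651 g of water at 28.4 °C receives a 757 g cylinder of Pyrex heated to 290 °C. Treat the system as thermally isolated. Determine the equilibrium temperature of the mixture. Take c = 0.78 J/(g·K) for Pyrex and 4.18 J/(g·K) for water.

T_f ≈ 75.0 °C

Setting the total heat transfer to zero:
757·0.78·(T − 290) + 651·4.18·(T − 28.4) = 0
590.46(T − 290) + 2721.2(T − 28.4) = 0
(590.46 + 2721.2) T = 590.46·290 + 2721.2·28.4
T = 248515/3311.6 ≈ 75.04 °C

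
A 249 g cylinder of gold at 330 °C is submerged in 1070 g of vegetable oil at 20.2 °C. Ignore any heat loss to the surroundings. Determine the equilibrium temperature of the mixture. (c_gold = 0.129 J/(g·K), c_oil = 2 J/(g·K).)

Energy conservation, ΣQ = 0:
249×0.129×(T − 330) + 1070×2×(T − 20.2) = 0
(32.12 + 2140) T = 32.12×330 + 2140×20.2
T = 53828/2172.1 ≈ 24.78 °C

T_f ≈ 24.8 °C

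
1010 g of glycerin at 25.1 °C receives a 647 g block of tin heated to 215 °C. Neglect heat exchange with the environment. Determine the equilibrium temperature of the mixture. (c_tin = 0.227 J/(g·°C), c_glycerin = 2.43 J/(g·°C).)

T_f ≈ 35.8 °C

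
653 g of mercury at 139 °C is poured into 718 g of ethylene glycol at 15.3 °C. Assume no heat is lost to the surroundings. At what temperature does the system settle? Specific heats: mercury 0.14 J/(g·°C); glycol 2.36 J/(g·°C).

Setting the total heat transfer to zero:
653·0.14·(T − 139) + 718·2.36·(T − 15.3) = 0
91.42(T − 139) + 1694.5(T − 15.3) = 0
1785.9 T = 38633
T ≈ 21.63 °C

T_f ≈ 21.6 °C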